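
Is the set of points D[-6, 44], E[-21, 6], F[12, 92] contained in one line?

DE = (-15, -38), DF = (18, 48).
Twice the signed area of △DEF is (-15)(48) − (-38)(18) = -36.
The area is nonzero, so the three points are not collinear.

No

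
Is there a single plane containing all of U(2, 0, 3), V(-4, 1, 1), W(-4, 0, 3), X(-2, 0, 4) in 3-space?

No

With U as base: UV = (-6, 1, -2), UW = (-6, 0, 0), UX = (-4, 0, 1).
UW × UX = (0, 6, 0).
UV · (UW × UX) = 6.
Since 6 ≠ 0, the four points are not coplanar.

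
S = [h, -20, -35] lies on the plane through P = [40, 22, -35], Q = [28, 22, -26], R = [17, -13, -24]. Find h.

Coplanarity requires PQ · (PR × PS) = 0.
PQ = (-12, 0, 9), PR = (-23, -35, 11); the triple product is linear in h with coefficient 315 and constant term -9450.
Setting it to zero: h = 30.

30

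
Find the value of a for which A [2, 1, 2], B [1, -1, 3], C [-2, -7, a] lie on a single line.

6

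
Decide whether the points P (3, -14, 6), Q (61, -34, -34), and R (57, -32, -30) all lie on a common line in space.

No

PQ = (58, -20, -40), PR = (54, -18, -36).
Comparing components 3 and 1: (-40)(54) − (58)(-36) = -72 ≠ 0, so PQ and PR are not parallel and the points are not collinear.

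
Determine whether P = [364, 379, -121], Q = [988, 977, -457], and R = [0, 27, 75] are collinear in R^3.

No

PQ = (624, 598, -336), PR = (-364, -352, 196).
PQ × PR = (-1064, 0, -1976).
The cross product is nonzero, so the points do not lie on one line.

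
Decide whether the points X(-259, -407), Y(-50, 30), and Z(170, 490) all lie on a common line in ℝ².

Yes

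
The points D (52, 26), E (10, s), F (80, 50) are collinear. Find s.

-10

Collinearity: (E − D) must be parallel to (F − D) = (28, 24).
Cross-multiplying the components: (s − 26)·(28) = (-42)·(24).
Solving gives s = -10.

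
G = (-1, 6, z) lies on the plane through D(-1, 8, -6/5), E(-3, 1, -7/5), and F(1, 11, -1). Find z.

-6/5

Coplanarity requires DE · (DF × DG) = 0.
DE = (-2, -7, -1/5), DF = (2, 3, 1/5); the triple product is linear in z with coefficient 8 and constant term 48/5.
Setting it to zero: z = -6/5.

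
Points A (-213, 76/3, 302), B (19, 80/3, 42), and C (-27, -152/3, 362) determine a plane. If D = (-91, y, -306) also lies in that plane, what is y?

The plane through A, B, C has equation −19680x − 62280y − 17880z = -2785680.
Substituting D: (-62280)y + (7262160) = -2785680, so y = 484/3.

484/3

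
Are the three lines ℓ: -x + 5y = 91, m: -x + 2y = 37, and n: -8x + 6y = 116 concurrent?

The three lines meet at one point iff the augmented coefficient matrix [aᵢ bᵢ cᵢ] has rank < 3, i.e. its determinant vanishes.
Here the determinant is 0.
It vanishes, so the lines are concurrent at (-1, 18).

Yes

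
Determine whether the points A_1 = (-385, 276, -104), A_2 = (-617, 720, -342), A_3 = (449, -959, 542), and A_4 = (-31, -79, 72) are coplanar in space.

With A_1 as base: A_1A_2 = (-232, 444, -238), A_1A_3 = (834, -1235, 646), A_1A_4 = (354, -355, 176).
A_1A_3 × A_1A_4 = (11970, 81900, 141120).
A_1A_2 · (A_1A_3 × A_1A_4) = 0.
The scalar triple product vanishes, so the four points are coplanar.

Yes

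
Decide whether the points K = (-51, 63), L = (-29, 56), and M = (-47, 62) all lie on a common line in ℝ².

No

KL = (22, -7), KM = (4, -1).
Twice the signed area of △KLM is (22)(-1) − (-7)(4) = 6.
The area is nonzero, so the three points are not collinear.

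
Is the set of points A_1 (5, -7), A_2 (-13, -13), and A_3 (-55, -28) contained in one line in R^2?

A_1A_2 = (-18, -6), A_1A_3 = (-60, -21).
If collinear, A_1A_3 would be a scalar multiple of A_1A_2. But (-18)·(-21) ≠ (-6)·(-60) (difference 18), so they are not parallel; the points are not collinear.

No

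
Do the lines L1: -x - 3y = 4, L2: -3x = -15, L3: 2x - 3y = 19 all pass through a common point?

Intersecting L1 and L2: solving the 2×2 system gives (x, y) = (5, -3).
Substitute into L3: (2)(5) + (-3)(-3) = 19.
This equals 19, so (5, -3) lies on all three lines and they are concurrent.

Yes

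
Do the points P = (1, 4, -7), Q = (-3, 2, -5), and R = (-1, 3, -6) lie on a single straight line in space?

Yes

PQ = (-4, -2, 2), PR = (-2, -1, 1).
PQ × PR = (0, 0, 0).
The cross product vanishes, so the three points are collinear.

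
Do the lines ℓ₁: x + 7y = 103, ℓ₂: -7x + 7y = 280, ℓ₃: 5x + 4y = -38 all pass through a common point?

Lines aᵢx + bᵢy = cᵢ with pairwise distinct directions are concurrent exactly when det[aᵢ bᵢ cᵢ] = 0.
Here the determinant is 63.
Nonzero, so no common point exists.

No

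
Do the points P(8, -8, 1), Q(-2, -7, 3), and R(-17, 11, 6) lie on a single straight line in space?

PQ = (-10, 1, 2), PR = (-25, 19, 5).
PQ × PR = (-33, 0, -165).
The cross product is nonzero, so the points do not lie on one line.

No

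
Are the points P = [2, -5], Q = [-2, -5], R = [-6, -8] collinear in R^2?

No

PQ = (-4, 0), PR = (-8, -3).
Twice the signed area of △PQR is (-4)(-3) − (0)(-8) = 12.
The area is nonzero, so the three points are not collinear.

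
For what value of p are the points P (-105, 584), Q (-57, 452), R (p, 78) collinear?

Collinearity: (R − P) must be parallel to (Q − P) = (48, -132).
Cross-multiplying the components: (p − (-105))·(-132) = (-506)·(48).
Solving gives p = 79.

79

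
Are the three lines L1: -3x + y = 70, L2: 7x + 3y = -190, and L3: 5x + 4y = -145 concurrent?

Yes

Lines aᵢx + bᵢy = cᵢ with pairwise distinct directions are concurrent exactly when det[aᵢ bᵢ cᵢ] = 0.
Here the determinant is 0.
It vanishes, so the lines are concurrent at (-25, -5).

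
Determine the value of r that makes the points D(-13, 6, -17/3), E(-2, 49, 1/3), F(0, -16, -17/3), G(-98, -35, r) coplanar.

Normal to plane DEF: n = (132, 78, -801); plane equation n·P = 3291.
Requiring n·G = 3291: (-801)r + (-15666) = 3291.
So r = -71/3.

-71/3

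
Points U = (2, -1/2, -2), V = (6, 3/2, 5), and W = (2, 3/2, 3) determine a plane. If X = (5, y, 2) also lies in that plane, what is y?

A normal to the plane is n = UV × UW = (-4, -20, 8).
X lies in the plane iff n · UX = 0.
This gives (-20)y + (10) = 0, so y = 1/2.

1/2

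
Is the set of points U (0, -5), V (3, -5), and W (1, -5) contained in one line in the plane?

Yes

UV = (3, 0), UW = (1, 0).
Twice the signed area of △UVW is (3)(0) − (0)(1) = 0.
The triangle is degenerate (zero area), so the points are collinear.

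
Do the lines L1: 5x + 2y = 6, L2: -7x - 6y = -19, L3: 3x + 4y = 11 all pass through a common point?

Intersecting L1 and L2: solving the 2×2 system gives (x, y) = (-1/8, 53/16).
Substitute into L3: (3)(-1/8) + (4)(53/16) = 103/8.
But L3 requires 11 ≠ 103/8, so the three lines have no common point.

No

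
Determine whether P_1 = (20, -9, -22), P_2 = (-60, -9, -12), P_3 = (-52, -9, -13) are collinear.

P_1P_2 = (-80, 0, 10), P_1P_3 = (-72, 0, 9).
P_1P_2 × P_1P_3 = (0, 0, 0).
The cross product vanishes, so the three points are collinear.

Yes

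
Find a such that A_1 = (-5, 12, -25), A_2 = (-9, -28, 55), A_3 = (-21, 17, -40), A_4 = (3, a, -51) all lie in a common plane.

26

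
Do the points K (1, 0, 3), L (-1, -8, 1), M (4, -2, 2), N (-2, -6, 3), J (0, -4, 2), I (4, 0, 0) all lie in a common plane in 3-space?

No

The plane through K, L, M has normal n = KL × KM = (4, -8, 28) and equation n·P = 88.
Checking the remaining points: n·N = 124, n·J = 88, n·I = 16.
Since n·N = 124 ≠ 88, N is off the plane and the points are not all coplanar.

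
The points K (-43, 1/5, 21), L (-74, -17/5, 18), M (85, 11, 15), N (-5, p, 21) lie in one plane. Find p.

Normal to plane KLM: n = (54, -570, 126); plane equation n·P = 210.
Requiring n·N = 210: (-570)p + (2376) = 210.
So p = 19/5.

19/5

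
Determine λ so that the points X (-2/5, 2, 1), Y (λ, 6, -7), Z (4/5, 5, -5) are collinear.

Direction XZ = (6/5, 3, -6). From the y-coordinate of Y, the parameter along the line is τ = (6 − 2)/3 = 4/3.
Then λ = (-2/5) + 4/3·(6/5) = 6/5.

6/5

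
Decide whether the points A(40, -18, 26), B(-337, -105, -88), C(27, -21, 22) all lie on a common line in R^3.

No

AB = (-377, -87, -114), AC = (-13, -3, -4).
AB × AC = (6, -26, 0).
The cross product is nonzero, so the points do not lie on one line.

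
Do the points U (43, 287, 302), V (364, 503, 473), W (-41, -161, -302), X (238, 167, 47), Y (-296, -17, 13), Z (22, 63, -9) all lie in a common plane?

The plane through U, V, W has normal n = UV × UW = (-53856, 179520, -125664) and equation n·P = 11255904.
Checking the remaining points: n·X = 11255904, n·Y = 11255904, n·Z = 11255904.
All equal 11255904, so all 6 points lie in one plane.

Yes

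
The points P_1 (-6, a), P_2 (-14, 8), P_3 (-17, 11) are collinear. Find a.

0

Collinearity: (P_1 − P_2) must be parallel to (P_3 − P_2) = (-3, 3).
Cross-multiplying the components: (a − 8)·(-3) = (8)·(3).
Solving gives a = 0.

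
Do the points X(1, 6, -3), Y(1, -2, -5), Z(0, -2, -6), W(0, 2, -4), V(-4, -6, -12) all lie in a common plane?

No

The plane through X, Y, Z has normal n = XY × XZ = (8, 2, -8) and equation n·P = 44.
Checking the remaining points: n·W = 36, n·V = 52.
Since n·W = 36 ≠ 44, W is off the plane and the points are not all coplanar.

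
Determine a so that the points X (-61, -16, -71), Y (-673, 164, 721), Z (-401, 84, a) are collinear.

369

Collinearity requires XY × XZ = 0; each component is linear in a.
The x-component gives (180)a + (-66420) = 0, so a = 369.
The remaining components then also vanish.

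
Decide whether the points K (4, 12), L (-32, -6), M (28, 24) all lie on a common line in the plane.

KL = (-36, -18), KM = (24, 12).
Twice the signed area of △KLM is (-36)(12) − (-18)(24) = 0.
The triangle is degenerate (zero area), so the points are collinear.

Yes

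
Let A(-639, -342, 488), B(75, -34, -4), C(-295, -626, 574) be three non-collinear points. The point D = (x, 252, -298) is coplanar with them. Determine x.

The plane through A, B, C has equation −113240x − 230652y − 308728z = 584080.
Substituting D: (-113240)x + (33876640) = 584080, so x = 294.

294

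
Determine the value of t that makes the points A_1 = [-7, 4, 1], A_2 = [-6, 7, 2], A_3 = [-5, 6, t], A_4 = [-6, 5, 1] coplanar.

1

Coplanarity ⇔ det[A_1A_2; A_1A_3; A_1A_4] = 0.
Expanding, this is linear in t: (2)t + (-2) = 0.
So t = 1.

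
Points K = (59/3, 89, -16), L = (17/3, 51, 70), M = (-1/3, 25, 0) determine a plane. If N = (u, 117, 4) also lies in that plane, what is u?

83/3

Coplanarity requires KL · (KM × KN) = 0.
KL = (-14, -38, 86), KM = (-20, -64, 16); the triple product is linear in u with coefficient 4896 and constant term -135456.
Setting it to zero: u = 83/3.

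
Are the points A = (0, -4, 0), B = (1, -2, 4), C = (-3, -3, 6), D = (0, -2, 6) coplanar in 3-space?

No

A normal to the plane through A, B, C is n = AB × AC = (8, -18, 7).
The plane has equation n·P = 72. For D: n·D = 78.
78 ≠ 72, so D is off the plane.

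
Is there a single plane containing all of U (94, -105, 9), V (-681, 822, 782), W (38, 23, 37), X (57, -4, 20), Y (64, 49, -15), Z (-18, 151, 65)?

Yes

The plane through U, V, W has normal n = UV × UW = (-72988, -21588, -47288) and equation n·P = -5019724.
Checking the remaining points: n·X = -5019724, n·Y = -5019724, n·Z = -5019724.
All equal -5019724, so all 6 points lie in one plane.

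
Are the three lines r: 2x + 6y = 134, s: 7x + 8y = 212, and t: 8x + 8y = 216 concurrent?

No

The three lines meet at one point iff the augmented coefficient matrix [aᵢ bᵢ cᵢ] has rank < 3, i.e. its determinant vanishes.
Here the determinant is 96.
Nonzero, so no common point exists.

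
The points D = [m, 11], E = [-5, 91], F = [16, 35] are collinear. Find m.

25

The three points are collinear iff det[DE; DF] = 0.
This determinant is linear in m: (56)m + (-1400) = 0, so m = 25.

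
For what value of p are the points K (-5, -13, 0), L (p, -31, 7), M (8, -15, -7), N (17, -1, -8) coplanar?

-28

Normal to plane KMN: n = (100, -50, 200); plane equation n·P = 150.
Requiring n·L = 150: (100)p + (2950) = 150.
So p = -28.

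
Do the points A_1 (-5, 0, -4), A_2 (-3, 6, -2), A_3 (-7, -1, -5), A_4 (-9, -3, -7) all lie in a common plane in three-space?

No

The four points are coplanar iff the 3×3 determinant with rows A_1A_2, A_1A_3, A_1A_4 is zero.
Rows: (2, 6, 2), (-2, -1, -1), (-4, -3, -3).
Expanding along the first row: (2)(0) − (6)(2) + (2)(2) = -8.
Nonzero ⇒ not coplanar.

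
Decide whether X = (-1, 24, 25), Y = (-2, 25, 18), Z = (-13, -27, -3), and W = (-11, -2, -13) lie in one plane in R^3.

The four points are coplanar iff the 3×3 determinant with rows XY, XZ, XW is zero.
Rows: (-1, 1, -7), (-12, -51, -28), (-10, -26, -38).
Expanding along the first row: (-1)(1210) − (1)(176) + (-7)(-198) = 0.
Zero determinant ⇒ coplanar.

Yes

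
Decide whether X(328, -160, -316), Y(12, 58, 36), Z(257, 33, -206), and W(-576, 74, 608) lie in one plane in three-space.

With X as base: XY = (-316, 218, 352), XZ = (-71, 193, 110), XW = (-904, 234, 924).
XZ × XW = (152592, -33836, 157858).
XY · (XZ × XW) = -29304.
Since -29304 ≠ 0, the four points are not coplanar.

No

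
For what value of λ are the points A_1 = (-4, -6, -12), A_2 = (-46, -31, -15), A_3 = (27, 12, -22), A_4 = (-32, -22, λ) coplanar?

4

Normal to plane A_1A_2A_3: n = (304, -513, 19); plane equation n·P = 1634.
Requiring n·A_4 = 1634: (19)λ + (1558) = 1634.
So λ = 4.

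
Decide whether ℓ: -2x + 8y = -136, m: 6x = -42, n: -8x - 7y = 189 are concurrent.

Intersecting ℓ and m: solving the 2×2 system gives (x, y) = (-7, -75/4).
Substitute into n: (-8)(-7) + (-7)(-75/4) = 749/4.
But n requires 189 ≠ 749/4, so the three lines have no common point.

No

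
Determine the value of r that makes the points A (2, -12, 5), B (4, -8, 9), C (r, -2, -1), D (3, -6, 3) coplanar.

Coplanarity ⇔ det[AB; AC; AD] = 0.
Expanding, this is linear in r: (32)r + (-96) = 0.
So r = 3.

3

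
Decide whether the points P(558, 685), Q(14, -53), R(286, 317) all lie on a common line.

No

PQ = (-544, -738), PR = (-272, -368).
det[PQ; PR] = (-544)(-368) − (-738)(-272) = -544.
The determinant is nonzero, so they are not collinear.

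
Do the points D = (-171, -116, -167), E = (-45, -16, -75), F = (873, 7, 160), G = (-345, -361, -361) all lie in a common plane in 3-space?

No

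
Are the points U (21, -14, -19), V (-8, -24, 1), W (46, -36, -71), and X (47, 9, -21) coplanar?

Yes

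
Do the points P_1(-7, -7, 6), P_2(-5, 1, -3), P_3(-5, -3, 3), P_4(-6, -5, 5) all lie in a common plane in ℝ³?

A normal to the plane through P_1, P_2, P_3 is n = P_1P_2 × P_1P_3 = (12, -12, -8).
The plane has equation n·P = -48. For P_4: n·P_4 = -52.
-52 ≠ -48, so P_4 is off the plane.

No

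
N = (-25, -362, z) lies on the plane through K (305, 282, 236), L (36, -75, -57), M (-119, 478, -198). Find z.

-131

Coplanarity requires KL · (KM × KN) = 0.
KL = (-269, -357, -293), KM = (-424, 196, -434); the triple product is linear in z with coefficient -204092 and constant term -26736052.
Setting it to zero: z = -131.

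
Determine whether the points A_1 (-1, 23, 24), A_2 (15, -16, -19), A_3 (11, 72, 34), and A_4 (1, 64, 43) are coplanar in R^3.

No

A normal to the plane through A_1, A_2, A_3 is n = A_1A_2 × A_1A_3 = (1717, -676, 1252).
The plane has equation n·P = 12783. For A_4: n·A_4 = 12289.
12289 ≠ 12783, so A_4 is off the plane.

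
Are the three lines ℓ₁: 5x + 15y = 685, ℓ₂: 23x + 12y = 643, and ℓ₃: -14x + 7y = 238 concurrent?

Yes

Intersecting ℓ₁ and ℓ₂: solving the 2×2 system gives (x, y) = (5, 44).
Substitute into ℓ₃: (-14)(5) + (7)(44) = 238.
This equals 238, so (5, 44) lies on all three lines and they are concurrent.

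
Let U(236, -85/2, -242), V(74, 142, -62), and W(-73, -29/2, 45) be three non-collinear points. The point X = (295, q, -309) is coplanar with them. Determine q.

-118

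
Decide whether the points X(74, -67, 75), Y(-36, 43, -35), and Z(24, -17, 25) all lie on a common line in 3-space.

XY = (-110, 110, -110), XZ = (-50, 50, -50).
XY × XZ = (0, 0, 0).
The cross product vanishes, so the three points are collinear.

Yes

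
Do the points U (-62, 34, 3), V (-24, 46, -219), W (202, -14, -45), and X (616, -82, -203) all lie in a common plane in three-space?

Yes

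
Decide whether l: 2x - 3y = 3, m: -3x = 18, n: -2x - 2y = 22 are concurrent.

Yes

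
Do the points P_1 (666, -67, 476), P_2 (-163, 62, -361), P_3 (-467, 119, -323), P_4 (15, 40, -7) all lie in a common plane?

No

With P_1 as base: P_1P_2 = (-829, 129, -837), P_1P_3 = (-1133, 186, -799), P_1P_4 = (-651, 107, -483).
P_1P_3 × P_1P_4 = (-4345, -27090, -145).
P_1P_2 · (P_1P_3 × P_1P_4) = 228760.
Since 228760 ≠ 0, the four points are not coplanar.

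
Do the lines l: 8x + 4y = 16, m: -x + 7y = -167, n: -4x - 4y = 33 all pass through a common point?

Lines aᵢx + bᵢy = cᵢ with pairwise distinct directions are concurrent exactly when det[aᵢ bᵢ cᵢ] = 0.
Here the determinant is -180.
Nonzero, so no common point exists.

No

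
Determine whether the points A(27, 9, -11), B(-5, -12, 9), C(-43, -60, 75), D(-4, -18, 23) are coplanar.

With A as base: AB = (-32, -21, 20), AC = (-70, -69, 86), AD = (-31, -27, 34).
AC × AD = (-24, -286, -249).
AB · (AC × AD) = 1794.
Since 1794 ≠ 0, the four points are not coplanar.

No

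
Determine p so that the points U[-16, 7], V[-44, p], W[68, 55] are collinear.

-9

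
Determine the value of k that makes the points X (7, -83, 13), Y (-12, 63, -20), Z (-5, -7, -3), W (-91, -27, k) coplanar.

51

Coplanarity ⇔ det[XY; XZ; XW] = 0.
Expanding, this is linear in k: (308)k + (-15708) = 0.
So k = 51.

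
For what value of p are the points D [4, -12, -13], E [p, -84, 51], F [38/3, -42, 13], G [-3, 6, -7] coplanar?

74/3

Normal to plane DFG: n = (-648, -234, -54); plane equation n·P = 918.
Requiring n·E = 918: (-648)p + (16902) = 918.
So p = 74/3.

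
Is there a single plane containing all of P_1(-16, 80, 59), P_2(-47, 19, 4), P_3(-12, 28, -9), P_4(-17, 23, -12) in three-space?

A normal to the plane through P_1, P_2, P_3 is n = P_1P_2 × P_1P_3 = (1288, -2328, 1856).
The plane has equation n·P = -97344. For P_4: n·P_4 = -97712.
-97712 ≠ -97344, so P_4 is off the plane.

No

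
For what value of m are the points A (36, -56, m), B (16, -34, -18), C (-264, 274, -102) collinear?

-12

Direction BC = (-280, 308, -84). From the x-coordinate of A, the parameter along the line is τ = (36 − 16)/(-280) = -1/14.
Then m = (-18) + (-1/14)·(-84) = -12.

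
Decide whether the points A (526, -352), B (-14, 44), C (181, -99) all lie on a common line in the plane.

Yes

AB = (-540, 396), AC = (-345, 253).
Twice the signed area of △ABC is (-540)(253) − (396)(-345) = 0.
The triangle is degenerate (zero area), so the points are collinear.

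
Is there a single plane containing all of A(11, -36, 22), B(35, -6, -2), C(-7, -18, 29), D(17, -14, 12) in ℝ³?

No

A normal to the plane through A, B, C is n = AB × AC = (642, 264, 972).
The plane has equation n·P = 18942. For D: n·D = 18882.
18882 ≠ 18942, so D is off the plane.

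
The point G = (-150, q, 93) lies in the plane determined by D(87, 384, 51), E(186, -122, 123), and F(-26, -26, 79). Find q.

A normal to the plane is n = DE × DF = (15352, -10908, -97768).
G lies in the plane iff n · DG = 0.
This gives (-10908)q + (-3556008) = 0, so q = -326.

-326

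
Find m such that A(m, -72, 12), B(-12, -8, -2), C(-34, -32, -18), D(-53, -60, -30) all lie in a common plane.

-14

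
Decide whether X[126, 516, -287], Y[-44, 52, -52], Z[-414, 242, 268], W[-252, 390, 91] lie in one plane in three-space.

Yes

With X as base: XY = (-170, -464, 235), XZ = (-540, -274, 555), XW = (-378, -126, 378).
XZ × XW = (-33642, -5670, -35532).
XY · (XZ × XW) = 0.
The scalar triple product vanishes, so the four points are coplanar.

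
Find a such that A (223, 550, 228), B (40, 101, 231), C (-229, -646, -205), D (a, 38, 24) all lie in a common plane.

Normal to plane ABC: n = (198005, -80595, 15920); plane equation n·P = 3457625.
Requiring n·D = 3457625: (198005)a + (-2680530) = 3457625.
So a = 31.

31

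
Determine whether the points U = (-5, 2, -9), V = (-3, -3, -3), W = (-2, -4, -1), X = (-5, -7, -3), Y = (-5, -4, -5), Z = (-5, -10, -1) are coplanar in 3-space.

Yes

The plane through U, V, W has normal n = UV × UW = (-4, 2, 3) and equation n·P = -3.
Checking the remaining points: n·X = -3, n·Y = -3, n·Z = -3.
All equal -3, so all 6 points lie in one plane.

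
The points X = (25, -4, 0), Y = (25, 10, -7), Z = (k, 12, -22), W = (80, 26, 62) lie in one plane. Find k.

15

Normal to plane XYW: n = (1078, -385, -770); plane equation n·P = 28490.
Requiring n·Z = 28490: (1078)k + (12320) = 28490.
So k = 15.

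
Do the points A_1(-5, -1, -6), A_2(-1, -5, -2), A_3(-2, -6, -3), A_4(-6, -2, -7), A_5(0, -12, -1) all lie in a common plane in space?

Yes

The plane through A_1, A_2, A_3 has normal n = A_1A_2 × A_1A_3 = (8, 0, -8) and equation n·P = 8.
Checking the remaining points: n·A_4 = 8, n·A_5 = 8.
All equal 8, so all 5 points lie in one plane.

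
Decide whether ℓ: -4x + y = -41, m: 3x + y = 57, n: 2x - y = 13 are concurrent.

Yes

Lines aᵢx + bᵢy = cᵢ with pairwise distinct directions are concurrent exactly when det[aᵢ bᵢ cᵢ] = 0.
Here the determinant is 0.
It vanishes, so the lines are concurrent at (14, 15).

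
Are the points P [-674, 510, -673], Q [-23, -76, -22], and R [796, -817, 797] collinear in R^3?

No

PQ = (651, -586, 651), PR = (1470, -1327, 1470).
Comparing components 2 and 3: (-586)(1470) − (651)(-1327) = 2457 ≠ 0, so PQ and PR are not parallel and the points are not collinear.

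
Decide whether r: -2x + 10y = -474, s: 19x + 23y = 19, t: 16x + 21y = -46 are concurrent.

Yes

Lines aᵢx + bᵢy = cᵢ with pairwise distinct directions are concurrent exactly when det[aᵢ bᵢ cᵢ] = 0.
Here the determinant is 0.
It vanishes, so the lines are concurrent at (47, -38).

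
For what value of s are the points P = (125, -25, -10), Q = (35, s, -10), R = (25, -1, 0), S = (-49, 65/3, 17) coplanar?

Normal to plane PRS: n = (544/3, 960, -1472/3); plane equation n·X = 10720/3.
Requiring n·Q = 10720/3: (960)s + (33760/3) = 10720/3.
So s = -8.

-8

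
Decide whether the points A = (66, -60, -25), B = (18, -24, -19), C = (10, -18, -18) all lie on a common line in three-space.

AB = (-48, 36, 6), AC = (-56, 42, 7).
Each component of AC is 7/6 times the corresponding component of AB, so AC = 7/6·AB and the points are collinear.

Yes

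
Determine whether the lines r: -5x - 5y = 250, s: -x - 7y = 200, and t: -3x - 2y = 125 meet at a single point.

Yes

Intersecting r and s: solving the 2×2 system gives (x, y) = (-25, -25).
Substitute into t: (-3)(-25) + (-2)(-25) = 125.
This equals 125, so (-25, -25) lies on all three lines and they are concurrent.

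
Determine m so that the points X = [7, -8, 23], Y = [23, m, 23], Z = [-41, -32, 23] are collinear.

Direction XZ = (-48, -24, 0). From the x-coordinate of Y, the parameter along the line is τ = (23 − 7)/(-48) = -1/3.
Then m = (-8) + (-1/3)·(-24) = 0.

0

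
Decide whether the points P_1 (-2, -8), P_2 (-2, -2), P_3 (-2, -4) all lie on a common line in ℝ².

Yes

P_1P_2 = (0, 6), P_1P_3 = (0, 4).
Twice the signed area of △P_1P_2P_3 is (0)(4) − (6)(0) = 0.
The triangle is degenerate (zero area), so the points are collinear.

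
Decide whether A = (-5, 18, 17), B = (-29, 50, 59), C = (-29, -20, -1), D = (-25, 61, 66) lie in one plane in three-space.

Yes

A normal to the plane through A, B, C is n = AB × AC = (1020, -1440, 1680).
The plane has equation n·P = -2460. For D: n·D = -2460.
Equal, so D lies in the plane and all four are coplanar.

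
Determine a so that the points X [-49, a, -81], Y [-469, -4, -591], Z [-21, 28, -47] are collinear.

26

Collinearity requires XY × XZ = 0; each component is linear in a.
The x-component gives (-544)a + (14144) = 0, so a = 26.
The remaining components then also vanish.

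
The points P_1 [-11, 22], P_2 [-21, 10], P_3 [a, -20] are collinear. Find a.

-46

Collinearity: (P_3 − P_1) must be parallel to (P_2 − P_1) = (-10, -12).
Cross-multiplying the components: (a − (-11))·(-12) = (-42)·(-10).
Solving gives a = -46.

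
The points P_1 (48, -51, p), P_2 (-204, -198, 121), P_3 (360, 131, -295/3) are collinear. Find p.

Collinearity requires P_1P_2 × P_1P_3 = 0; each component is linear in p.
The x-component gives (329)p + (-7567) = 0, so p = 23.
The remaining components then also vanish.

23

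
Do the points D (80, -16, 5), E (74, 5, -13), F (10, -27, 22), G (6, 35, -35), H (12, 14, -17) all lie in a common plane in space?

No

The plane through D, E, F has normal n = DE × DF = (159, 1362, 1536) and equation n·P = -1392.
Checking the remaining points: n·G = -5136, n·H = -5136.
Since n·G = -5136 ≠ -1392, G is off the plane and the points are not all coplanar.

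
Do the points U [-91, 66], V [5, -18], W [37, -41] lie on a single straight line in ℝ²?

UV = (96, -84), UW = (128, -107).
Twice the signed area of △UVW is (96)(-107) − (-84)(128) = 480.
The area is nonzero, so the three points are not collinear.

No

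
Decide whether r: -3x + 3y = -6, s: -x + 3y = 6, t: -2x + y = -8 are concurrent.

Intersecting r and s: solving the 2×2 system gives (x, y) = (6, 4).
Substitute into t: (-2)(6) + (1)(4) = -8.
This equals -8, so (6, 4) lies on all three lines and they are concurrent.

Yes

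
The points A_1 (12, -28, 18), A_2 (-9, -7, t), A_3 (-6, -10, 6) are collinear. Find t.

4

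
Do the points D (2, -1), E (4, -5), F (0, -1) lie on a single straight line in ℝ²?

No

DE = (2, -4), DF = (-2, 0).
det[DE; DF] = (2)(0) − (-4)(-2) = -8.
The determinant is nonzero, so they are not collinear.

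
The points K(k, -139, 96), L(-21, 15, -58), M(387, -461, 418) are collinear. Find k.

111

Collinearity requires KL × KM = 0; each component is linear in k.
The y-component gives (476)k + (-52836) = 0, so k = 111.
The remaining components then also vanish.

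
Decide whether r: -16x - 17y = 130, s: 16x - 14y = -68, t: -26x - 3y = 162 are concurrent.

Yes

Lines aᵢx + bᵢy = cᵢ with pairwise distinct directions are concurrent exactly when det[aᵢ bᵢ cᵢ] = 0.
Here the determinant is 0.
It vanishes, so the lines are concurrent at (-6, -2).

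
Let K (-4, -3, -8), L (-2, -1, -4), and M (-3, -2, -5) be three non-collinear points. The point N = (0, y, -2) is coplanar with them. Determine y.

A normal to the plane is n = KL × KM = (2, -2, 0).
N lies in the plane iff n · KN = 0.
This gives (-2)y + (2) = 0, so y = 1.

1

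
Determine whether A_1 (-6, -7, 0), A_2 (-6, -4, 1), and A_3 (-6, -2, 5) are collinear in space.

No

A_1A_2 = (0, 3, 1), A_1A_3 = (0, 5, 5).
A_1A_2 × A_1A_3 = (10, 0, 0).
The cross product is nonzero, so the points do not lie on one line.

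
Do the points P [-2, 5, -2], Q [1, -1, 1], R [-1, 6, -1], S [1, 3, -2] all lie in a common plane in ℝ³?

No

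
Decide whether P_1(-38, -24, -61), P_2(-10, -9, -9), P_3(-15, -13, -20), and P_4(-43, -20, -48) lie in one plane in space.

With P_1 as base: P_1P_2 = (28, 15, 52), P_1P_3 = (23, 11, 41), P_1P_4 = (-5, 4, 13).
P_1P_3 × P_1P_4 = (-21, -504, 147).
P_1P_2 · (P_1P_3 × P_1P_4) = -504.
Since -504 ≠ 0, the four points are not coplanar.

No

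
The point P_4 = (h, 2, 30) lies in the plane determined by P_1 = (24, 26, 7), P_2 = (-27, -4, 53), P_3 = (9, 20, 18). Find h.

The plane through P_1, P_2, P_3 has equation −54x − 129y − 144z = -5658.
Substituting P_4: (-54)h + (-4578) = -5658, so h = 20.

20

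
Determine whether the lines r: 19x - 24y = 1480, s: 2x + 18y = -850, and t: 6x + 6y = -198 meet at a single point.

Intersecting r and s: solving the 2×2 system gives (x, y) = (16, -49).
Substitute into t: (6)(16) + (6)(-49) = -198.
This equals -198, so (16, -49) lies on all three lines and they are concurrent.

Yes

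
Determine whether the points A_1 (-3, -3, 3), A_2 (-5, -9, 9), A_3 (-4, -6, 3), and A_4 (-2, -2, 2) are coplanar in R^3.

No

A normal to the plane through A_1, A_2, A_3 is n = A_1A_2 × A_1A_3 = (18, -6, 0).
The plane has equation n·P = -36. For A_4: n·A_4 = -24.
-24 ≠ -36, so A_4 is off the plane.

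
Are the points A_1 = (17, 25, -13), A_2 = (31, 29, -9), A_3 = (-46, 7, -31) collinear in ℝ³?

A_1A_2 = (14, 4, 4), A_1A_3 = (-63, -18, -18).
Each component of A_1A_3 is -9/2 times the corresponding component of A_1A_2, so A_1A_3 = -9/2·A_1A_2 and the points are collinear.

Yes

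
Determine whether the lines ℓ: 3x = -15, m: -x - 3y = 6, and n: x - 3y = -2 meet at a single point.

Intersecting ℓ and m: solving the 2×2 system gives (x, y) = (-5, -1/3).
Substitute into n: (1)(-5) + (-3)(-1/3) = -4.
But n requires -2 ≠ -4, so the three lines have no common point.

No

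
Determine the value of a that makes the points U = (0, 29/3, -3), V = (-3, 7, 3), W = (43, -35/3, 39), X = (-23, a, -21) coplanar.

19

Coplanarity ⇔ det[UV; UW; UX] = 0.
Expanding, this is linear in a: (384)a + (-7296) = 0.
So a = 19.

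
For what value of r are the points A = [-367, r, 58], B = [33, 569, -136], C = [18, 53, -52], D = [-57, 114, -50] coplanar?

-264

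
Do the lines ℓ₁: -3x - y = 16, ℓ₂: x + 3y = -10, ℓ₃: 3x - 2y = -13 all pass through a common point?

The three lines meet at one point iff the augmented coefficient matrix [aᵢ bᵢ cᵢ] has rank < 3, i.e. its determinant vanishes.
Here the determinant is 18.
Nonzero, so no common point exists.

No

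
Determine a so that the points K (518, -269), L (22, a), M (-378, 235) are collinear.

Collinearity: (L − K) must be parallel to (M − K) = (-896, 504).
Cross-multiplying the components: (a − (-269))·(-896) = (-496)·(504).
Solving gives a = 10.

10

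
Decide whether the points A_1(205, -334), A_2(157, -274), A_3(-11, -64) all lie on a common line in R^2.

Yes

A_1A_2 = (-48, 60), A_1A_3 = (-216, 270).
det[A_1A_2; A_1A_3] = (-48)(270) − (60)(-216) = 0.
The determinant is zero, so the points are collinear.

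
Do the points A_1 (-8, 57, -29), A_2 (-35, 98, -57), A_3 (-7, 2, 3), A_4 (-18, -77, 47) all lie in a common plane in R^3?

Yes

A normal to the plane through A_1, A_2, A_3 is n = A_1A_2 × A_1A_3 = (-228, 836, 1444).
The plane has equation n·P = 7600. For A_4: n·A_4 = 7600.
Equal, so A_4 lies in the plane and all four are coplanar.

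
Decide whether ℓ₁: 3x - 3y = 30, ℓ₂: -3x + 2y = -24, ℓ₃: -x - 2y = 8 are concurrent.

Intersecting ℓ₁ and ℓ₂: solving the 2×2 system gives (x, y) = (4, -6).
Substitute into ℓ₃: (-1)(4) + (-2)(-6) = 8.
This equals 8, so (4, -6) lies on all three lines and they are concurrent.

Yes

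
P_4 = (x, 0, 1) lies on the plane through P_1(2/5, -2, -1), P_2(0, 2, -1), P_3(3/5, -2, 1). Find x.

2/5

Coplanarity requires P_1P_2 · (P_1P_3 × P_1P_4) = 0.
P_1P_2 = (-2/5, 4, 0), P_1P_3 = (1/5, 0, 2); the triple product is linear in x with coefficient 8 and constant term -16/5.
Setting it to zero: x = 2/5.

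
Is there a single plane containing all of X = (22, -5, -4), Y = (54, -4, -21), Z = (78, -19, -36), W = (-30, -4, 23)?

The four points are coplanar iff the 3×3 determinant with rows XY, XZ, XW is zero.
Rows: (32, 1, -17), (56, -14, -32), (-52, 1, 27).
Expanding along the first row: (32)(-346) − (1)(-152) + (-17)(-672) = 504.
Nonzero ⇒ not coplanar.

No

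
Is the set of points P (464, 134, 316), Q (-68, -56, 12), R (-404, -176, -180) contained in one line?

Yes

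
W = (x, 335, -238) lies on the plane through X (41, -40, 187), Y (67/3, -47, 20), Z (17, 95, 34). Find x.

Coplanarity requires XY · (XZ × XW) = 0.
XY = (-56/3, -7, -167), XZ = (-24, 135, -153); the triple product is linear in x with coefficient 23616 and constant term 606144.
Setting it to zero: x = -77/3.

-77/3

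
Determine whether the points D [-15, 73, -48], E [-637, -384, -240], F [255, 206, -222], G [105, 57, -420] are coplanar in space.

No

The four points are coplanar iff the 3×3 determinant with rows DE, DF, DG is zero.
Rows: (-622, -457, -192), (270, 133, -174), (120, -16, -372).
Expanding along the first row: (-622)(-52260) − (-457)(-79560) + (-192)(-20280) = 40560.
Nonzero ⇒ not coplanar.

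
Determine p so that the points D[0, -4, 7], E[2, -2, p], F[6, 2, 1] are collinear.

5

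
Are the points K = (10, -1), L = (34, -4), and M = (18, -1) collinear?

KL = (24, -3), KM = (8, 0).
If collinear, KM would be a scalar multiple of KL. But (24)·(0) ≠ (-3)·(8) (difference 24), so they are not parallel; the points are not collinear.

No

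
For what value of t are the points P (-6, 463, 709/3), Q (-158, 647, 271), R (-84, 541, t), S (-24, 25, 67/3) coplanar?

739/3

Normal to plane PQS: n = (-24192, -33152, 69888); plane equation n·X = 1312640.
Requiring n·R = 1312640: (69888)t + (-15903104) = 1312640.
So t = 739/3.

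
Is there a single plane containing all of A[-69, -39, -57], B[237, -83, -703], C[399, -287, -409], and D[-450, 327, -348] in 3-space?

Yes

With A as base: AB = (306, -44, -646), AC = (468, -248, -352), AD = (-381, 366, -291).
AC × AD = (201000, 270300, 76800).
AB · (AC × AD) = 0.
The scalar triple product vanishes, so the four points are coplanar.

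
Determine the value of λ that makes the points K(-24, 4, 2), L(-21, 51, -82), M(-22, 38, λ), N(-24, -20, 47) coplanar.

-59

Coplanarity ⇔ det[KL; KM; KN] = 0.
Expanding, this is linear in λ: (72)λ + (4248) = 0.
So λ = -59.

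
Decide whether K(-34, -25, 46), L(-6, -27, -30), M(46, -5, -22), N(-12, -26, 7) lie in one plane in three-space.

No

With K as base: KL = (28, -2, -76), KM = (80, 20, -68), KN = (22, -1, -39).
KM × KN = (-848, 1624, -520).
KL · (KM × KN) = 12528.
Since 12528 ≠ 0, the four points are not coplanar.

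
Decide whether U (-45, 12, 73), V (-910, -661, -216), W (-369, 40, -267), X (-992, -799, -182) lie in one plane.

Yes

With U as base: UV = (-865, -673, -289), UW = (-324, 28, -340), UX = (-947, -811, -255).
UW × UX = (-282880, 239360, 289280).
UV · (UW × UX) = 0.
The scalar triple product vanishes, so the four points are coplanar.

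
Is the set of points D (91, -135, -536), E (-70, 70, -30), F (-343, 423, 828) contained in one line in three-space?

No

DE = (-161, 205, 506), DF = (-434, 558, 1364).
Comparing components 2 and 3: (205)(1364) − (506)(558) = -2728 ≠ 0, so DE and DF are not parallel and the points are not collinear.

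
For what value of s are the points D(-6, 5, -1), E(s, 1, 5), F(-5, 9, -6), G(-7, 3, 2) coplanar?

Normal to plane DFG: n = (2, 2, 2); plane equation n·P = -4.
Requiring n·E = -4: (2)s + (12) = -4.
So s = -8.

-8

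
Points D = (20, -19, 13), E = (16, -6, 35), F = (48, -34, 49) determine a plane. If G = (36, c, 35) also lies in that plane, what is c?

A normal to the plane is n = DE × DF = (798, 760, -304).
G lies in the plane iff n · DG = 0.
This gives (760)c + (20520) = 0, so c = -27.

-27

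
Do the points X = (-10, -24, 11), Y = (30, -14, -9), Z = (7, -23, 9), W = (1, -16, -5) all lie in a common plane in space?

Yes

The four points are coplanar iff the 3×3 determinant with rows XY, XZ, XW is zero.
Rows: (40, 10, -20), (17, 1, -2), (11, 8, -16).
Expanding along the first row: (40)(0) − (10)(-250) + (-20)(125) = 0.
Zero determinant ⇒ coplanar.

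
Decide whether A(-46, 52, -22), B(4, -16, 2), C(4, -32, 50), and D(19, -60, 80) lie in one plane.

Yes

With A as base: AB = (50, -68, 24), AC = (50, -84, 72), AD = (65, -112, 102).
AC × AD = (-504, -420, -140).
AB · (AC × AD) = 0.
The scalar triple product vanishes, so the four points are coplanar.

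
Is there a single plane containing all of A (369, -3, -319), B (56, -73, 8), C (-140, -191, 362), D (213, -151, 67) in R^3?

A normal to the plane through A, B, C is n = AB × AC = (13806, 46710, 23214).
The plane has equation n·P = -2450982. For D: n·D = -2557194.
-2557194 ≠ -2450982, so D is off the plane.

No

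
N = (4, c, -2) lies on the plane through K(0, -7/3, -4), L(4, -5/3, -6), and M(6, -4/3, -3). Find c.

-5/3

A normal to the plane is n = KL × KM = (8/3, -16, 0).
N lies in the plane iff n · KN = 0.
This gives (-16)c + (-80/3) = 0, so c = -5/3.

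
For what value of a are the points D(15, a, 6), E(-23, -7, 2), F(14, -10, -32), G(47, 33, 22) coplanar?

Coplanarity ⇔ det[DE; DF; DG] = 0.
Expanding, this is linear in a: (3120)a + (-34320) = 0.
So a = 11.

11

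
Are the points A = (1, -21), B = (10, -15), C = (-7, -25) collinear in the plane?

No

AB = (9, 6), AC = (-8, -4).
det[AB; AC] = (9)(-4) − (6)(-8) = 12.
The determinant is nonzero, so they are not collinear.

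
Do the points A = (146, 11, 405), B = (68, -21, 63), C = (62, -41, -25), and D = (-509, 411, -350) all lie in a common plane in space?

A normal to the plane through A, B, C is n = AB × AC = (-4024, -4812, 1368).
The plane has equation n·P = -86396. For D: n·D = -408316.
-408316 ≠ -86396, so D is off the plane.

No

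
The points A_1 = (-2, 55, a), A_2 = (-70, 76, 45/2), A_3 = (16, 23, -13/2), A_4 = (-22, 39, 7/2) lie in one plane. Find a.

15/2

The points are coplanar iff A_1A_2 · (A_1A_3 × A_1A_4) = 0.
Expanding, this is linear in a: (638)a + (-4785) = 0.
So a = 15/2.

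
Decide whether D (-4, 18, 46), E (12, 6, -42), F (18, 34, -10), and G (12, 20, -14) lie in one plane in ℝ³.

Yes

A normal to the plane through D, E, F is n = DE × DF = (2080, -1040, 520).
The plane has equation n·P = -3120. For G: n·G = -3120.
Equal, so G lies in the plane and all four are coplanar.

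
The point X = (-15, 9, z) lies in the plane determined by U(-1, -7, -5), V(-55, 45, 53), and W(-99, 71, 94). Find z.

The plane through U, V, W has equation 624x − 338y + 884z = -2678.
Substituting X: (884)z + (-12402) = -2678, so z = 11.

11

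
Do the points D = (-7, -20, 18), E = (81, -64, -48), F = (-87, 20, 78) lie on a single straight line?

Yes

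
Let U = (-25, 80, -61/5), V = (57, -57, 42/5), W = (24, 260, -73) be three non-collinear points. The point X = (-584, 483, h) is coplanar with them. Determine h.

-22/5

The plane through U, V, W has equation (23108/5)x + 5995y + 21473z = 510447/5.
Substituting X: (21473)h + (982853/5) = 510447/5, so h = -22/5.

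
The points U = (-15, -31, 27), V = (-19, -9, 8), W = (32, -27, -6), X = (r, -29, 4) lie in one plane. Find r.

The points are coplanar iff UV · (UW × UX) = 0.
Expanding, this is linear in r: (-650)r + (12350) = 0.
So r = 19.

19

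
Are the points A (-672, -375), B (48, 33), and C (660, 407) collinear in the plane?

No

AB = (720, 408), AC = (1332, 782).
det[AB; AC] = (720)(782) − (408)(1332) = 19584.
The determinant is nonzero, so they are not collinear.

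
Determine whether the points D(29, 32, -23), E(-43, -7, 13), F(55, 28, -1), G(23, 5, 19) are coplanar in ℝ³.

A normal to the plane through D, E, F is n = DE × DF = (-714, 2520, 1302).
The plane has equation n·P = 29988. For G: n·G = 20916.
20916 ≠ 29988, so G is off the plane.

No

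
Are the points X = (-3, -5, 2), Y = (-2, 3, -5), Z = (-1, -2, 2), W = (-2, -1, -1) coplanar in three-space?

A normal to the plane through X, Y, Z is n = XY × XZ = (21, -14, -13).
The plane has equation n·P = -19. For W: n·W = -15.
-15 ≠ -19, so W is off the plane.

No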